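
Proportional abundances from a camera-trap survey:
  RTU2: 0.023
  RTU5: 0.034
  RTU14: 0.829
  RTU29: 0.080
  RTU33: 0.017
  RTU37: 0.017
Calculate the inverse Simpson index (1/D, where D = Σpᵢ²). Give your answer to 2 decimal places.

1.44

D = 0.023² + 0.034² + 0.829² + 0.08² + 0.017² + 0.017² = 0.00053 + 0.00116 + 0.68724 + 0.00640 + 0.00029 + 0.00029 = 0.69590 (working shown to 5 dp, full precision carried).
So 1/D = 1.4370, i.e. 1.44 to 2 decimal places.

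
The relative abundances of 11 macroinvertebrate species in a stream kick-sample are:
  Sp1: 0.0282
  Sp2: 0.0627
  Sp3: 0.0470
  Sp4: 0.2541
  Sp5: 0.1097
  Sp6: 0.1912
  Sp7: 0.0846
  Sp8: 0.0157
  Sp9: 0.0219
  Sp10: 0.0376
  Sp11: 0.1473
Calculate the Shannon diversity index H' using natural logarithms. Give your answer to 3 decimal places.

Each pᵢ ln pᵢ term (working shown to 5 dp, full precision carried): 0.0282×(-3.56843)=-0.10063, 0.0627×(-2.76939)=-0.17364, 0.047×(-3.05761)=-0.14371, 0.2541×(-1.37003)=-0.34812, 0.1097×(-2.21001)=-0.24244, 0.1912×(-1.65444)=-0.31633, 0.0846×(-2.46982)=-0.20895, 0.0157×(-4.15409)=-0.06522, 0.0219×(-3.82127)=-0.08369, 0.0376×(-3.28075)=-0.12336, 0.1473×(-1.91528)=-0.28212.
Sum = -2.08820, so H' = 2.088.

2.088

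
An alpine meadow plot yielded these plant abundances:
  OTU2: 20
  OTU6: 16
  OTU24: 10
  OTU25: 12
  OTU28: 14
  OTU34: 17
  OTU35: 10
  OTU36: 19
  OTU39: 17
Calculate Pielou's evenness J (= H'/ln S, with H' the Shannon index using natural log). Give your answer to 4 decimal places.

0.9873

Total N = 20+16+10+12+14+17+10+19+17 = 135, so the proportions are 0.148148, 0.118519, 0.074074, 0.088889, 0.103704, 0.125926, 0.074074, 0.140741, 0.125926 (working shown to 6 dp, full precision carried).
H' = −Σ pᵢ ln pᵢ = −((-0.282895) + (-0.252763) + (-0.192792) + (-0.215144) + (-0.235015) + (-0.260926) + (-0.192792) + (-0.275969) + (-0.260926)) = 2.169223.
With S = 9 species, ln S = 2.197225, so J = 2.169223/2.197225 = 0.987256, i.e. 0.9873 to 4 decimal places.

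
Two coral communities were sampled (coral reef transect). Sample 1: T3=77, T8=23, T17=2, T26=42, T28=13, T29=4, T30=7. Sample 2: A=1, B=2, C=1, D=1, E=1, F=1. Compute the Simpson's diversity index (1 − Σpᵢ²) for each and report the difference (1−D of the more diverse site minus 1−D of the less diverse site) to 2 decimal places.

Sample 1: N=168, proportions 0.45833, 0.1369, 0.0119, 0.25, 0.07738, 0.02381, 0.04167, giving 1−D = 0.70026 (working shown to 5 dp, full precision carried).
Sample 2: N=7, proportions 0.14286, 0.28571, 0.14286, 0.14286, 0.14286, 0.14286, giving 1−D = 0.81633.
Difference = |0.70026 − 0.81633| = 0.11607, i.e. 0.12 to 2 decimal places.

0.12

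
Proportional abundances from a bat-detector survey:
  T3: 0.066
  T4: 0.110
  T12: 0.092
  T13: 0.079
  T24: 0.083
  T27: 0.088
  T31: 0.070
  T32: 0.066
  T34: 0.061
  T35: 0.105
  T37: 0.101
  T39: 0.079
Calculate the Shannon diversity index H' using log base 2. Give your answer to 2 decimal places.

Each pᵢ log₂ pᵢ term (working shown to 4 dp, full precision carried): 0.066×(-3.9214)=-0.2588, 0.11×(-3.1844)=-0.3503, 0.092×(-3.4422)=-0.3167, 0.079×(-3.6620)=-0.2893, 0.083×(-3.5907)=-0.2980, 0.088×(-3.5064)=-0.3086, 0.07×(-3.8365)=-0.2686, 0.066×(-3.9214)=-0.2588, 0.061×(-4.0350)=-0.2461, 0.105×(-3.2515)=-0.3414, 0.101×(-3.3076)=-0.3341, 0.079×(-3.6620)=-0.2893.
Sum = -3.5600, so H' = 3.56.

3.56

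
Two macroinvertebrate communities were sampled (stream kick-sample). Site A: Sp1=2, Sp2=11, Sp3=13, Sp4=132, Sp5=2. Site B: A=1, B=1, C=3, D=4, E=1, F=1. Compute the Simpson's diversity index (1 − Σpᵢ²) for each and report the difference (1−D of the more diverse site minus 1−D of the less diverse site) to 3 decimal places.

0.453

Site A: N=160, proportions 0.0125, 0.06875, 0.08125, 0.825, 0.0125, giving 1−D = 0.30773 (working shown to 5 dp, full precision carried).
Site B: N=11, proportions 0.09091, 0.09091, 0.27273, 0.36364, 0.09091, 0.09091, giving 1−D = 0.76033.
Difference = |0.30773 − 0.76033| = 0.45260, i.e. 0.453 to 3 decimal places.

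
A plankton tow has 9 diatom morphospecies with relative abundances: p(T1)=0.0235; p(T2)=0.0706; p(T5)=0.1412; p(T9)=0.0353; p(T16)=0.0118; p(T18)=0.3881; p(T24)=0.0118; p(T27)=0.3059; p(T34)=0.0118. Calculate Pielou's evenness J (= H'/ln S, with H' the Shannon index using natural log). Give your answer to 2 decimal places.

H' = −Σ pᵢ ln pᵢ = −((-0.0881) + (-0.1871) + (-0.2764) + (-0.1180) + (-0.0524) + (-0.3673) + (-0.0524) + (-0.3623) + (-0.0524)) = 1.5566 (working shown to 4 dp, full precision carried).
With S = 9 species, ln S = 2.1972, so J = 1.5566/2.1972 = 0.7084, i.e. 0.71 to 2 decimal places.

0.71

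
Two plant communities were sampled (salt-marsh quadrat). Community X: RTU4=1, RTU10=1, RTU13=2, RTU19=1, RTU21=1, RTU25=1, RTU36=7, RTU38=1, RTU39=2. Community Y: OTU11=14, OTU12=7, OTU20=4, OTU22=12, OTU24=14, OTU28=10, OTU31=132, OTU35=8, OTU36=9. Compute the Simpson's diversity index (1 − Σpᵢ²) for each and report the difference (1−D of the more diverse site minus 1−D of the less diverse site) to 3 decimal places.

0.196

Community X: N=17, proportions 0.058824, 0.058824, 0.117647, 0.058824, 0.058824, 0.058824, 0.411765, 0.058824, 0.117647, giving 1−D = 0.782007 (working shown to 6 dp, full precision carried).
Community Y: N=210, proportions 0.066667, 0.033333, 0.019048, 0.057143, 0.066667, 0.047619, 0.628571, 0.038095, 0.042857, giving 1−D = 0.585714.
Difference = |0.782007 − 0.585714| = 0.196293, i.e. 0.196 to 3 decimal places.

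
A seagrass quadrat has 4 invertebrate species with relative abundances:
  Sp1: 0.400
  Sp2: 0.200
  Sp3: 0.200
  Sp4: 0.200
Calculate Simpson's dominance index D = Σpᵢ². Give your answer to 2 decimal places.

D = 0.4² + 0.2² + 0.2² + 0.2² = 0.1600 + 0.0400 + 0.0400 + 0.0400 = 0.2800 (working shown to 4 dp, full precision carried).
To 2 decimal places, D = 0.28.

0.28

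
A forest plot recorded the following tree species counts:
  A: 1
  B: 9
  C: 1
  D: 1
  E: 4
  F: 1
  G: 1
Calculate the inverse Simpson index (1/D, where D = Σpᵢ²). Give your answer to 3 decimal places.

3.176

Total N = 1+9+1+1+4+1+1 = 18, so the proportions are 0.0555556, 0.5, 0.0555556, 0.0555556, 0.2222222, 0.0555556, 0.0555556 (working shown to 7 dp, full precision carried).
D = 0.0555556² + 0.5² + 0.0555556² + 0.0555556² + 0.2222222² + 0.0555556² + 0.0555556² = 0.0030864 + 0.2500000 + 0.0030864 + 0.0030864 + 0.0493827 + 0.0030864 + 0.0030864 = 0.3148148.
So 1/D = 3.17647, i.e. 3.176 to 3 decimal places.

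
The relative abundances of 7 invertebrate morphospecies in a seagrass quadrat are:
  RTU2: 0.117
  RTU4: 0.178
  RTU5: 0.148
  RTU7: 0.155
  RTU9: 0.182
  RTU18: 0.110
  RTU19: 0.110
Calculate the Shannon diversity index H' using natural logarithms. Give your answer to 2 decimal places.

1.93

Each pᵢ ln pᵢ term (working shown to 4 dp, full precision carried): 0.117×(-2.1456)=-0.2510, 0.178×(-1.7260)=-0.3072, 0.148×(-1.9105)=-0.2828, 0.155×(-1.8643)=-0.2890, 0.182×(-1.7037)=-0.3101, 0.11×(-2.2073)=-0.2428, 0.11×(-2.2073)=-0.2428.
Sum = -1.9257, so H' = 1.93.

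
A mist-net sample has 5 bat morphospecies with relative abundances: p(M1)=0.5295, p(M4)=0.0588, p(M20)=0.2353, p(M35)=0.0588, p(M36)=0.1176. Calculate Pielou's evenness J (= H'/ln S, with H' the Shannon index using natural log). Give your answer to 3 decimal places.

H' = −Σ pᵢ ln pᵢ = −((-0.33667) + (-0.16662) + (-0.34045) + (-0.16662) + (-0.25172)) = 1.26207 (working shown to 5 dp, full precision carried).
With S = 5 species, ln S = 1.60944, so J = 1.26207/1.60944 = 0.78417, i.e. 0.784 to 3 decimal places.

0.784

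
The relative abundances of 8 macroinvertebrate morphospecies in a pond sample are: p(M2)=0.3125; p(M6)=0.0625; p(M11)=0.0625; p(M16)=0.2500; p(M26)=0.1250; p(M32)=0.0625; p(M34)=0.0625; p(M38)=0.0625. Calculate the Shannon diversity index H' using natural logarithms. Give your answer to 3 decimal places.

1.836

Each pᵢ ln pᵢ term (working shown to 5 dp, full precision carried): 0.3125×(-1.16315)=-0.36348, 0.0625×(-2.77259)=-0.17329, 0.0625×(-2.77259)=-0.17329, 0.25×(-1.38629)=-0.34657, 0.125×(-2.07944)=-0.25993, 0.0625×(-2.77259)=-0.17329, 0.0625×(-2.77259)=-0.17329, 0.0625×(-2.77259)=-0.17329.
Sum = -1.83642, so H' = 1.836.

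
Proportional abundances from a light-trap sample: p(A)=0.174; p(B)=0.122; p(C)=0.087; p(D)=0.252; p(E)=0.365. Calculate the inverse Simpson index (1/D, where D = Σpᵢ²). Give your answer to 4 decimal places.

4.0087

D = 0.174² + 0.122² + 0.087² + 0.252² + 0.365² = 0.03027600 + 0.01488400 + 0.00756900 + 0.06350400 + 0.13322500 = 0.24945800 (working shown to 8 dp, full precision carried).
So 1/D = 4.008691, i.e. 4.0087 to 4 decimal places.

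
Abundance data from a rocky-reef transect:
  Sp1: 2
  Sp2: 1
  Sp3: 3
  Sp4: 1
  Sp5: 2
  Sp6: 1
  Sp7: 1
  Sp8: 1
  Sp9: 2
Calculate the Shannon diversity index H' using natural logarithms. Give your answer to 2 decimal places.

2.11

Total N = 2+1+3+1+2+1+1+1+2 = 14, so the proportions are 0.1429, 0.0714, 0.2143, 0.0714, 0.1429, 0.0714, 0.0714, 0.0714, 0.1429 (working shown to 4 dp, full precision carried).
Each pᵢ ln pᵢ term: 0.1429×(-1.9459)=-0.2780, 0.0714×(-2.6391)=-0.1885, 0.2143×(-1.5404)=-0.3301, 0.0714×(-2.6391)=-0.1885, 0.1429×(-1.9459)=-0.2780, 0.0714×(-2.6391)=-0.1885, 0.0714×(-2.6391)=-0.1885, 0.0714×(-2.6391)=-0.1885, 0.1429×(-1.9459)=-0.2780.
Sum = -2.1066, so H' = 2.11.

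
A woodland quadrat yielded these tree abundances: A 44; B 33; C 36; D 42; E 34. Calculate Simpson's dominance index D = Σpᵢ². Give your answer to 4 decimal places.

Total N = 44+33+36+42+34 = 189, so the proportions are 0.232804, 0.174603, 0.190476, 0.222222, 0.179894 (working shown to 6 dp, full precision carried).
D = 0.232804² + 0.174603² + 0.190476² + 0.222222² + 0.179894² = 0.054198 + 0.030486 + 0.036281 + 0.049383 + 0.032362 = 0.202710.
To 4 decimal places, D = 0.2027.

0.2027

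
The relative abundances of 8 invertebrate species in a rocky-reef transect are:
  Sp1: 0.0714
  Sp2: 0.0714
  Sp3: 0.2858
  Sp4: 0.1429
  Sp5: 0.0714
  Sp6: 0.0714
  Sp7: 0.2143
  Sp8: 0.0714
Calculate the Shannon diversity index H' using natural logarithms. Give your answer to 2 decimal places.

1.91

Each pᵢ ln pᵢ term (working shown to 4 dp, full precision carried): 0.0714×(-2.6395)=-0.1885, 0.0714×(-2.6395)=-0.1885, 0.2858×(-1.2525)=-0.3580, 0.1429×(-1.9456)=-0.2780, 0.0714×(-2.6395)=-0.1885, 0.0714×(-2.6395)=-0.1885, 0.2143×(-1.5404)=-0.3301, 0.0714×(-2.6395)=-0.1885.
Sum = -1.9084, so H' = 1.91.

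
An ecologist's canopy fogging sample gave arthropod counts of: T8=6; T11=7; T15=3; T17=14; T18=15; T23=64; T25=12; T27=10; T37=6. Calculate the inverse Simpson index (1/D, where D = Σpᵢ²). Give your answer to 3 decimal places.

3.837

Total N = 6+7+3+14+15+64+12+10+6 = 137, so the proportions are 0.0437956, 0.0510949, 0.0218978, 0.1021898, 0.1094891, 0.4671533, 0.0875912, 0.0729927, 0.0437956 (working shown to 7 dp, full precision carried).
D = 0.0437956² + 0.0510949² + 0.0218978² + 0.1021898² + 0.1094891² + 0.4671533² + 0.0875912² + 0.0729927² + 0.0437956² = 0.0019181 + 0.0026107 + 0.0004795 + 0.0104428 + 0.0119879 + 0.2182322 + 0.0076722 + 0.0053279 + 0.0019181 = 0.2605893.
So 1/D = 3.83746, i.e. 3.837 to 3 decimal places.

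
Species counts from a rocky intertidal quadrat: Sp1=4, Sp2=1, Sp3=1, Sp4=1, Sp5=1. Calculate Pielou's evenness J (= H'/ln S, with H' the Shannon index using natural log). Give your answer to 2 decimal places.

Total N = 4+1+1+1+1 = 8, so the proportions are 0.5, 0.125, 0.125, 0.125, 0.125 (working shown to 4 dp, full precision carried).
H' = −Σ pᵢ ln pᵢ = −((-0.3466) + (-0.2599) + (-0.2599) + (-0.2599) + (-0.2599)) = 1.3863.
With S = 5 species, ln S = 1.6094, so J = 1.3863/1.6094 = 0.8614, i.e. 0.86 to 2 decimal places.

0.86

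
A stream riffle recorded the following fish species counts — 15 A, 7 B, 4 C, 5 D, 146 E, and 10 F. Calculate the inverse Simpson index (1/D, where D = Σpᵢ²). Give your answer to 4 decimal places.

1.6092

Total N = 15+7+4+5+146+10 = 187, so the proportions are 0.0802139, 0.0374332, 0.0213904, 0.026738, 0.7807487, 0.0534759 (working shown to 7 dp, full precision carried).
D = 0.0802139² + 0.0374332² + 0.0213904² + 0.026738² + 0.7807487² + 0.0534759² = 0.0064343 + 0.0014012 + 0.0004575 + 0.0007149 + 0.6095685 + 0.0028597 = 0.6214361.
So 1/D = 1.609176, i.e. 1.6092 to 4 decimal places.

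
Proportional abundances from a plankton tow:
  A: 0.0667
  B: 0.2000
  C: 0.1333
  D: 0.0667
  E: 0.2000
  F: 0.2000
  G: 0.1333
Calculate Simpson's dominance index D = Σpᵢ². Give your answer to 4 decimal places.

D = 0.0667² + 0.2² + 0.1333² + 0.0667² + 0.2² + 0.2² + 0.1333² = 0.004449 + 0.040000 + 0.017769 + 0.004449 + 0.040000 + 0.040000 + 0.017769 = 0.164436 (working shown to 6 dp, full precision carried).
To 4 decimal places, D = 0.1644.

0.1644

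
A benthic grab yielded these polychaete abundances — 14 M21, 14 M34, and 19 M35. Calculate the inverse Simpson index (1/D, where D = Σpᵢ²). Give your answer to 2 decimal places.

Total N = 14+14+19 = 47, so the proportions are 0.29787, 0.29787, 0.40426 (working shown to 5 dp, full precision carried).
D = 0.29787² + 0.29787² + 0.40426² = 0.08873 + 0.08873 + 0.16342 = 0.34088.
So 1/D = 2.9336, i.e. 2.93 to 2 decimal places.

2.93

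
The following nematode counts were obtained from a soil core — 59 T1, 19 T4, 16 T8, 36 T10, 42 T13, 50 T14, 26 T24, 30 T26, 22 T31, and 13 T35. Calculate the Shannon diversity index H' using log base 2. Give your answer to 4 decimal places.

Total N = 59+19+16+36+42+50+26+30+22+13 = 313, so the proportions are 0.188498, 0.060703, 0.051118, 0.115016, 0.134185, 0.159744, 0.083067, 0.095847, 0.070288, 0.041534 (working shown to 6 dp, full precision carried).
Each pᵢ log₂ pᵢ term: 0.188498×(-2.407376)=-0.453786, 0.060703×(-4.042091)=-0.245367, 0.051118×(-4.290019)=-0.219298, 0.115016×(-3.120094)=-0.358861, 0.134185×(-2.897701)=-0.388829, 0.159744×(-2.646163)=-0.422710, 0.083067×(-3.589579)=-0.298176, 0.095847×(-3.383128)=-0.324261, 0.070288×(-3.830587)=-0.269243, 0.041534×(-4.589579)=-0.190621.
Sum = -3.171152, so H' = 3.1712.

3.1712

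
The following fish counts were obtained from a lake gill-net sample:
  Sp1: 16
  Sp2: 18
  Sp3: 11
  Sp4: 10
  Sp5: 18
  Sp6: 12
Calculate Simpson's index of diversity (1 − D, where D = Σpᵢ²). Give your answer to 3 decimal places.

0.824

Total N = 16+18+11+10+18+12 = 85, so the proportions are 0.18824, 0.21176, 0.12941, 0.11765, 0.21176, 0.14118 (working shown to 5 dp, full precision carried).
D = 0.18824² + 0.21176² + 0.12941² + 0.11765² + 0.21176² + 0.14118² = 0.03543 + 0.04484 + 0.01675 + 0.01384 + 0.04484 + 0.01993 = 0.17564.
So 1 − D = 0.82436, i.e. 0.824 to 3 decimal places.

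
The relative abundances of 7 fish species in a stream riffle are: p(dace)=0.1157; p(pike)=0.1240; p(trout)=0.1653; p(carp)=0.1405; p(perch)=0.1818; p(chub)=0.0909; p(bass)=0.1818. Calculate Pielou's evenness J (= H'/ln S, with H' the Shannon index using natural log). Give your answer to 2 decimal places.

0.99

H' = −Σ pᵢ ln pᵢ = −((-0.2495) + (-0.2588) + (-0.2975) + (-0.2757) + (-0.3099) + (-0.2180) + (-0.3099)) = 1.9195 (working shown to 4 dp, full precision carried).
With S = 7 species, ln S = 1.9459, so J = 1.9195/1.9459 = 0.9864, i.e. 0.99 to 2 decimal places.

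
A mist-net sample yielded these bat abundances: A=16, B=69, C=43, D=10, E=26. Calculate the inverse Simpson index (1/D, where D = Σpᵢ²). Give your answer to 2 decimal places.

Total N = 16+69+43+10+26 = 164, so the proportions are 0.097561, 0.420732, 0.262195, 0.060976, 0.158537 (working shown to 6 dp, full precision carried).
D = 0.097561² + 0.420732² + 0.262195² + 0.060976² + 0.158537² = 0.009518 + 0.177015 + 0.068746 + 0.003718 + 0.025134 = 0.284131.
So 1/D = 3.5195, i.e. 3.52 to 2 decimal places.

3.52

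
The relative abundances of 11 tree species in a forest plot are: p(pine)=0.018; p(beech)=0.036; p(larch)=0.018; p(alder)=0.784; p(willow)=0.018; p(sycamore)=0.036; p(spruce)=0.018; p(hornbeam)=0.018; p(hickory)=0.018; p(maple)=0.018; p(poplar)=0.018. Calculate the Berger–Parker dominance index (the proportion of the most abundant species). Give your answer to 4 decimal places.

The largest proportion is 0.784, i.e. d = 0.7840 to 4 decimal places.

0.7840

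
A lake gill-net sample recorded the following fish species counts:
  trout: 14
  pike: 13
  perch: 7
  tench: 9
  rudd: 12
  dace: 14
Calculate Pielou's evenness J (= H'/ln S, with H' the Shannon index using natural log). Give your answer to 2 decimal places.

Total N = 14+13+7+9+12+14 = 69, so the proportions are 0.2029, 0.1884, 0.1014, 0.1304, 0.1739, 0.2029 (working shown to 4 dp, full precision carried).
H' = −Σ pᵢ ln pᵢ = −((-0.3236) + (-0.3145) + (-0.2321) + (-0.2657) + (-0.3042) + (-0.3236)) = 1.7638.
With S = 6 species, ln S = 1.7918, so J = 1.7638/1.7918 = 0.9844, i.e. 0.98 to 2 decimal places.

0.98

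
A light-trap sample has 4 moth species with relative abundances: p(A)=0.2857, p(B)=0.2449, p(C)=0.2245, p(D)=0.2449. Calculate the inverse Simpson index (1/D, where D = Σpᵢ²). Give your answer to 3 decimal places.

3.969

D = 0.2857² + 0.2449² + 0.2245² + 0.2449² = 0.0816245 + 0.0599760 + 0.0504003 + 0.0599760 = 0.2519768 (working shown to 7 dp, full precision carried).
So 1/D = 3.96862, i.e. 3.969 to 3 decimal places.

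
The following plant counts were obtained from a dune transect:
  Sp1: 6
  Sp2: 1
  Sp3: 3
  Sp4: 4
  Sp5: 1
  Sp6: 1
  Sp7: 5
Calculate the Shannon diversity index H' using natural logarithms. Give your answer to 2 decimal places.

Total N = 6+1+3+4+1+1+5 = 21, so the proportions are 0.2857, 0.0476, 0.1429, 0.1905, 0.0476, 0.0476, 0.2381 (working shown to 4 dp, full precision carried).
Each pᵢ ln pᵢ term: 0.2857×(-1.2528)=-0.3579, 0.0476×(-3.0445)=-0.1450, 0.1429×(-1.9459)=-0.2780, 0.1905×(-1.6582)=-0.3159, 0.0476×(-3.0445)=-0.1450, 0.0476×(-3.0445)=-0.1450, 0.2381×(-1.4351)=-0.3417.
Sum = -1.7284, so H' = 1.73.

1.73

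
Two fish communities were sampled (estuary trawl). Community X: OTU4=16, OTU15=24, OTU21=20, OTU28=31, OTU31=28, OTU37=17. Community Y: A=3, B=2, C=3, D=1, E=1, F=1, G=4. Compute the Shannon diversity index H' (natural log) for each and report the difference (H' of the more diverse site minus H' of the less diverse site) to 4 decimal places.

Community X: N=136, proportions 0.117647, 0.176471, 0.147059, 0.227941, 0.205882, 0.125, giving H' = 1.762145 (working shown to 6 dp, full precision carried).
Community Y: N=15, proportions 0.2, 0.133333, 0.2, 0.066667, 0.066667, 0.066667, 0.266667, giving H' = 1.806507.
Difference = |1.762145 − 1.806507| = 0.044362, i.e. 0.0444 to 4 decimal places.

0.0444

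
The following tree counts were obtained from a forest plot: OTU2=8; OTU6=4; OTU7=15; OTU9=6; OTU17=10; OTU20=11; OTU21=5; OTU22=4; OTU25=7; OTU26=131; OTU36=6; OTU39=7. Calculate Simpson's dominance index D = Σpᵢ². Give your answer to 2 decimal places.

0.39

Total N = 8+4+15+6+10+11+5+4+7+131+6+7 = 214, so the proportions are 0.0374, 0.0187, 0.0701, 0.028, 0.0467, 0.0514, 0.0234, 0.0187, 0.0327, 0.6121, 0.028, 0.0327 (working shown to 4 dp, full precision carried).
D = 0.0374² + 0.0187² + 0.0701² + 0.028² + 0.0467² + 0.0514² + 0.0234² + 0.0187² + 0.0327² + 0.6121² + 0.028² + 0.0327² = 0.0014 + 0.0003 + 0.0049 + 0.0008 + 0.0022 + 0.0026 + 0.0005 + 0.0003 + 0.0011 + 0.3747 + 0.0008 + 0.0011 = 0.3908.
To 2 decimal places, D = 0.39.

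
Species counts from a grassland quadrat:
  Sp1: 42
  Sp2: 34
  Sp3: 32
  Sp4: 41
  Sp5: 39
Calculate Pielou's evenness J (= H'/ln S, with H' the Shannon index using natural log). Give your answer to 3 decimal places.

Total N = 42+34+32+41+39 = 188, so the proportions are 0.2234, 0.18085, 0.17021, 0.21809, 0.20745 (working shown to 5 dp, full precision carried).
H' = −Σ pᵢ ln pᵢ = −((-0.33483) + (-0.30927) + (-0.30140) + (-0.33212) + (-0.32629)) = 1.60390.
With S = 5 species, ln S = 1.60944, so J = 1.60390/1.60944 = 0.99656, i.e. 0.997 to 3 decimal places.

0.997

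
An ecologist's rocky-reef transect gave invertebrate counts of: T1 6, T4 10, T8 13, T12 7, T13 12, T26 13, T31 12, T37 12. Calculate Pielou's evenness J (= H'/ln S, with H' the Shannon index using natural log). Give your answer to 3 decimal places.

Total N = 6+10+13+7+12+13+12+12 = 85, so the proportions are 0.07059, 0.11765, 0.15294, 0.08235, 0.14118, 0.15294, 0.14118, 0.14118 (working shown to 5 dp, full precision carried).
H' = −Σ pᵢ ln pᵢ = −((-0.18712) + (-0.25177) + (-0.28718) + (-0.20561) + (-0.27639) + (-0.28718) + (-0.27639) + (-0.27639)) = 2.04803.
With S = 8 species, ln S = 2.07944, so J = 2.04803/2.07944 = 0.98489, i.e. 0.985 to 3 decimal places.

0.985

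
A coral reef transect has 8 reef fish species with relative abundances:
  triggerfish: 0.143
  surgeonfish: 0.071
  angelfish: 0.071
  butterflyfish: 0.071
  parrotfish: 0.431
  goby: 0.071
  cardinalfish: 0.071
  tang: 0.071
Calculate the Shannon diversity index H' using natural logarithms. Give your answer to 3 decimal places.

1.768

Each pᵢ ln pᵢ term (working shown to 5 dp, full precision carried): 0.143×(-1.94491)=-0.27812, 0.071×(-2.64508)=-0.18780, 0.071×(-2.64508)=-0.18780, 0.071×(-2.64508)=-0.18780, 0.431×(-0.84165)=-0.36275, 0.071×(-2.64508)=-0.18780, 0.071×(-2.64508)=-0.18780, 0.071×(-2.64508)=-0.18780.
Sum = -1.76767, so H' = 1.768.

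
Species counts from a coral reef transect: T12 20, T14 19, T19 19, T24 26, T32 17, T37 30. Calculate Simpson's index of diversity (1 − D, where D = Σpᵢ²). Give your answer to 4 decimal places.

0.8259

Total N = 20+19+19+26+17+30 = 131, so the proportions are 0.152672, 0.145038, 0.145038, 0.198473, 0.129771, 0.229008 (working shown to 6 dp, full precision carried).
D = 0.152672² + 0.145038² + 0.145038² + 0.198473² + 0.129771² + 0.229008² = 0.023309 + 0.021036 + 0.021036 + 0.039392 + 0.016841 + 0.052444 = 0.174057.
So 1 − D = 0.825943, i.e. 0.8259 to 4 decimal places.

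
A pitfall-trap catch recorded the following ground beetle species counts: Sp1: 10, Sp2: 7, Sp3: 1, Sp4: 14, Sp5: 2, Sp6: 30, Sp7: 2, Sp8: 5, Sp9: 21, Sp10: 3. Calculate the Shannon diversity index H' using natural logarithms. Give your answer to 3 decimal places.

1.884

Total N = 10+7+1+14+2+30+2+5+21+3 = 95, so the proportions are 0.10526, 0.07368, 0.01053, 0.14737, 0.02105, 0.31579, 0.02105, 0.05263, 0.22105, 0.03158 (working shown to 5 dp, full precision carried).
Each pᵢ ln pᵢ term: 0.10526×(-2.25129)=-0.23698, 0.07368×(-2.60797)=-0.19217, 0.01053×(-4.55388)=-0.04794, 0.14737×(-1.91482)=-0.28218, 0.02105×(-3.86073)=-0.08128, 0.31579×(-1.15268)=-0.36400, 0.02105×(-3.86073)=-0.08128, 0.05263×(-2.94444)=-0.15497, 0.22105×(-1.50935)=-0.33365, 0.03158×(-3.45526)=-0.10911.
Sum = -1.88356, so H' = 1.884.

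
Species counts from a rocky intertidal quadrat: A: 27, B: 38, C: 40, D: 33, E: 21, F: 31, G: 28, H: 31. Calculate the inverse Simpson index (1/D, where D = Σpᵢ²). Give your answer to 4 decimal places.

7.7414

Total N = 27+38+40+33+21+31+28+31 = 249, so the proportions are 0.10843373, 0.15261044, 0.16064257, 0.13253012, 0.08433735, 0.12449799, 0.1124498, 0.12449799 (working shown to 8 dp, full precision carried).
D = 0.10843373² + 0.15261044² + 0.16064257² + 0.13253012² + 0.08433735² + 0.12449799² + 0.1124498² + 0.12449799² = 0.01175787 + 0.02328995 + 0.02580604 + 0.01756423 + 0.00711279 + 0.01549975 + 0.01264496 + 0.01549975 = 0.12917534.
So 1/D = 7.741416, i.e. 7.7414 to 4 decimal places.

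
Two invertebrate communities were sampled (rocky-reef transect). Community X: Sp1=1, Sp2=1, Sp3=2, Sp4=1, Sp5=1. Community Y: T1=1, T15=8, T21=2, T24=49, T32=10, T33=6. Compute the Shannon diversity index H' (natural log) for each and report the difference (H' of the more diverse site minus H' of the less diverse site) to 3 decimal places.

0.421

Community X: N=6, proportions 0.16667, 0.16667, 0.33333, 0.16667, 0.16667, giving H' = 1.56071 (working shown to 5 dp, full precision carried).
Community Y: N=76, proportions 0.01316, 0.10526, 0.02632, 0.64474, 0.13158, 0.07895, giving H' = 1.13998.
Difference = |1.56071 − 1.13998| = 0.42073, i.e. 0.421 to 3 decimal places.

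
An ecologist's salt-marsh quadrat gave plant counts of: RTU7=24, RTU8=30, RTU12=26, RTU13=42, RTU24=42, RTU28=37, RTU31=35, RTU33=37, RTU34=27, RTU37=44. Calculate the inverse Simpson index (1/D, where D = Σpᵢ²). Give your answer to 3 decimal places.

Total N = 24+30+26+42+42+37+35+37+27+44 = 344, so the proportions are 0.0697674, 0.0872093, 0.0755814, 0.122093, 0.122093, 0.1075581, 0.1017442, 0.1075581, 0.0784884, 0.127907 (working shown to 7 dp, full precision carried).
D = 0.0697674² + 0.0872093² + 0.0755814² + 0.122093² + 0.122093² + 0.1075581² + 0.1017442² + 0.1075581² + 0.0784884² + 0.127907² = 0.0048675 + 0.0076055 + 0.0057125 + 0.0149067 + 0.0149067 + 0.0115688 + 0.0103519 + 0.0115688 + 0.0061604 + 0.0163602 = 0.1040089.
So 1/D = 9.61456, i.e. 9.615 to 3 decimal places.

9.615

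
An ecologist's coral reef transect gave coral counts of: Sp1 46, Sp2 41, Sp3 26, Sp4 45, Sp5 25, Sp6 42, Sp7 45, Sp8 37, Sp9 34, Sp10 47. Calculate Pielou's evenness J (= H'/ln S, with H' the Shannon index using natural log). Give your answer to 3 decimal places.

0.991

Total N = 46+41+26+45+25+42+45+37+34+47 = 388, so the proportions are 0.11856, 0.10567, 0.06701, 0.11598, 0.06443, 0.10825, 0.11598, 0.09536, 0.08763, 0.12113 (working shown to 5 dp, full precision carried).
H' = −Σ pᵢ ln pᵢ = −((-0.25281) + (-0.23749) + (-0.18112) + (-0.24986) + (-0.17668) + (-0.24067) + (-0.24986) + (-0.22411) + (-0.21335) + (-0.25570)) = 2.28164.
With S = 10 species, ln S = 2.30259, so J = 2.28164/2.30259 = 0.99090, i.e. 0.991 to 3 decimal places.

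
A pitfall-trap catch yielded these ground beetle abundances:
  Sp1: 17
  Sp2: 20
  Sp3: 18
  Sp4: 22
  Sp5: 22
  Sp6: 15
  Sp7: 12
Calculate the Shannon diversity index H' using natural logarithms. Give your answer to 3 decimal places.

Total N = 17+20+18+22+22+15+12 = 126, so the proportions are 0.13492, 0.15873, 0.14286, 0.1746, 0.1746, 0.11905, 0.09524 (working shown to 5 dp, full precision carried).
Each pᵢ ln pᵢ term: 0.13492×(-2.00307)=-0.27026, 0.15873×(-1.84055)=-0.29215, 0.14286×(-1.94591)=-0.27799, 0.1746×(-1.74524)=-0.30472, 0.1746×(-1.74524)=-0.30472, 0.11905×(-2.12823)=-0.25336, 0.09524×(-2.35138)=-0.22394.
Sum = -1.92714, so H' = 1.927.

1.927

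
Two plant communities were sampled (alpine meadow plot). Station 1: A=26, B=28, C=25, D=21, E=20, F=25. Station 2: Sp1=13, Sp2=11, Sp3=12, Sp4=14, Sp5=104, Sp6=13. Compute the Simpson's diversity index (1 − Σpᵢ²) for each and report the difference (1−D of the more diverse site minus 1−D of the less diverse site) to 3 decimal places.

0.248

Station 1: N=145, proportions 0.17931, 0.1931, 0.17241, 0.14483, 0.13793, 0.17241, giving 1−D = 0.83111 (working shown to 5 dp, full precision carried).
Station 2: N=167, proportions 0.07784, 0.06587, 0.07186, 0.08383, 0.62275, 0.07784, giving 1−D = 0.58353.
Difference = |0.83111 − 0.58353| = 0.24758, i.e. 0.248 to 3 decimal places.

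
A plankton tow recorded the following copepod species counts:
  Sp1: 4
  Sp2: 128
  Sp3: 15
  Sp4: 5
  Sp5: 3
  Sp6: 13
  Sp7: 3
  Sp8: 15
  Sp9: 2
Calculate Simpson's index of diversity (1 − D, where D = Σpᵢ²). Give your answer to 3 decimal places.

0.517

Total N = 4+128+15+5+3+13+3+15+2 = 188, so the proportions are 0.02128, 0.68085, 0.07979, 0.0266, 0.01596, 0.06915, 0.01596, 0.07979, 0.01064 (working shown to 5 dp, full precision carried).
D = 0.02128² + 0.68085² + 0.07979² + 0.0266² + 0.01596² + 0.06915² + 0.01596² + 0.07979² + 0.01064² = 0.00045 + 0.46356 + 0.00637 + 0.00071 + 0.00025 + 0.00478 + 0.00025 + 0.00637 + 0.00011 = 0.48285.
So 1 − D = 0.51715, i.e. 0.517 to 3 decimal places.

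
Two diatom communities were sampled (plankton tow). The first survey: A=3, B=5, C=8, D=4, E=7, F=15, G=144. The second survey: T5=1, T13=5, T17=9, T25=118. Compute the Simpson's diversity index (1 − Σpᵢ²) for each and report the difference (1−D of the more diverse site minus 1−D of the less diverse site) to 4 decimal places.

The first survey: N=186, proportions 0.016129, 0.026882, 0.043011, 0.021505, 0.037634, 0.080645, 0.774194, giving 1−D = 0.389409 (working shown to 6 dp, full precision carried).
The second survey: N=133, proportions 0.007519, 0.037594, 0.067669, 0.887218, giving 1−D = 0.206795.
Difference = |0.389409 − 0.206795| = 0.182614, i.e. 0.1826 to 4 decimal places.

0.1826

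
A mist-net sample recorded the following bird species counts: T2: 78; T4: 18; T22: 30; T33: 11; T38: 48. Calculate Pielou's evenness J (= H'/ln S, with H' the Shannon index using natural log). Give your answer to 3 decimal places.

Total N = 78+18+30+11+48 = 185, so the proportions are 0.42162, 0.0973, 0.16216, 0.05946, 0.25946 (working shown to 5 dp, full precision carried).
H' = −Σ pᵢ ln pᵢ = −((-0.36413) + (-0.22670) + (-0.29500) + (-0.16782) + (-0.35005)) = 1.40371.
With S = 5 species, ln S = 1.60944, so J = 1.40371/1.60944 = 0.87217, i.e. 0.872 to 3 decimal places.

0.872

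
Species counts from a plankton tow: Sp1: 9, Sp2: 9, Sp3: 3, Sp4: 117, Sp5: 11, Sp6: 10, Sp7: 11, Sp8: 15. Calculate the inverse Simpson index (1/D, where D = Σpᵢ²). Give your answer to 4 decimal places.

2.3723

Total N = 9+9+3+117+11+10+11+15 = 185, so the proportions are 0.0486486, 0.0486486, 0.0162162, 0.6324324, 0.0594595, 0.0540541, 0.0594595, 0.0810811 (working shown to 7 dp, full precision carried).
D = 0.0486486² + 0.0486486² + 0.0162162² + 0.6324324² + 0.0594595² + 0.0540541² + 0.0594595² + 0.0810811² = 0.0023667 + 0.0023667 + 0.0002630 + 0.3999708 + 0.0035354 + 0.0029218 + 0.0035354 + 0.0065741 = 0.4215340.
So 1/D = 2.372288, i.e. 2.3723 to 4 decimal places.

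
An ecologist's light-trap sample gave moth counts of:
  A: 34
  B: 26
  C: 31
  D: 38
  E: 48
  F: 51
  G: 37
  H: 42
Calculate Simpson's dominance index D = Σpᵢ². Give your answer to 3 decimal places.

0.130

Total N = 34+26+31+38+48+51+37+42 = 307, so the proportions are 0.11075, 0.08469, 0.10098, 0.12378, 0.15635, 0.16612, 0.12052, 0.13681 (working shown to 5 dp, full precision carried).
D = 0.11075² + 0.08469² + 0.10098² + 0.12378² + 0.15635² + 0.16612² + 0.12052² + 0.13681² = 0.01227 + 0.00717 + 0.01020 + 0.01532 + 0.02445 + 0.02760 + 0.01453 + 0.01872 = 0.13024.
To 3 decimal places, D = 0.130.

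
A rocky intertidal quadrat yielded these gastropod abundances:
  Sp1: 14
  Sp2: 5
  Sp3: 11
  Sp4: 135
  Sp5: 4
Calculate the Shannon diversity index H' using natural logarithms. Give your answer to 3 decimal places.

Total N = 14+5+11+135+4 = 169, so the proportions are 0.08284, 0.02959, 0.06509, 0.79882, 0.02367 (working shown to 5 dp, full precision carried).
Each pᵢ ln pᵢ term: 0.08284×(-2.49084)=-0.20634, 0.02959×(-3.52046)=-0.10416, 0.06509×(-2.73200)=-0.17782, 0.79882×(-0.22462)=-0.17943, 0.02367×(-3.74360)=-0.08861.
Sum = -0.75636, so H' = 0.756.

0.756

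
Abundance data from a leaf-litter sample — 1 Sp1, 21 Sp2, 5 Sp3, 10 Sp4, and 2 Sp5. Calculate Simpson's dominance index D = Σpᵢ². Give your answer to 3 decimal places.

Total N = 1+21+5+10+2 = 39, so the proportions are 0.02564, 0.53846, 0.12821, 0.25641, 0.05128 (working shown to 5 dp, full precision carried).
D = 0.02564² + 0.53846² + 0.12821² + 0.25641² + 0.05128² = 0.00066 + 0.28994 + 0.01644 + 0.06575 + 0.00263 = 0.37541.
To 3 decimal places, D = 0.375.

0.375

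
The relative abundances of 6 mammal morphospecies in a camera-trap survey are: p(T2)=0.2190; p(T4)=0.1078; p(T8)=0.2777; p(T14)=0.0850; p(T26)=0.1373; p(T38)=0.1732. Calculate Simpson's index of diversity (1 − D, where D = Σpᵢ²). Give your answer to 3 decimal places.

D = 0.219² + 0.1078² + 0.2777² + 0.085² + 0.1373² + 0.1732² = 0.04796 + 0.01162 + 0.07712 + 0.00723 + 0.01885 + 0.03000 = 0.19277 (working shown to 5 dp, full precision carried).
So 1 − D = 0.80723, i.e. 0.807 to 3 decimal places.

0.807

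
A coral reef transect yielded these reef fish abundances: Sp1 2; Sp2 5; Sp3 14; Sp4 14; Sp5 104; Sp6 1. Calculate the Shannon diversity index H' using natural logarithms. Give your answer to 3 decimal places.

0.896

Total N = 2+5+14+14+104+1 = 140, so the proportions are 0.01429, 0.03571, 0.1, 0.1, 0.74286, 0.00714 (working shown to 5 dp, full precision carried).
Each pᵢ ln pᵢ term: 0.01429×(-4.24850)=-0.06069, 0.03571×(-3.33220)=-0.11901, 0.1×(-2.30259)=-0.23026, 0.1×(-2.30259)=-0.23026, 0.74286×(-0.29725)=-0.22082, 0.00714×(-4.94164)=-0.03530.
Sum = -0.89633, so H' = 0.896.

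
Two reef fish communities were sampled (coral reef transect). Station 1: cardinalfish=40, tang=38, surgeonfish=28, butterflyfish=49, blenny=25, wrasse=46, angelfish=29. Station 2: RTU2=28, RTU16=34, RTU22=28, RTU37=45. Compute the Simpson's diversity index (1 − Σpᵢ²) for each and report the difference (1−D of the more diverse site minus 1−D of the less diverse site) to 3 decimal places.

Station 1: N=255, proportions 0.15686, 0.14902, 0.1098, 0.19216, 0.09804, 0.18039, 0.11373, giving 1−D = 0.84912 (working shown to 5 dp, full precision carried).
Station 2: N=135, proportions 0.20741, 0.25185, 0.20741, 0.33333, giving 1−D = 0.73942.
Difference = |0.84912 − 0.73942| = 0.10970, i.e. 0.110 to 3 decimal places.

0.110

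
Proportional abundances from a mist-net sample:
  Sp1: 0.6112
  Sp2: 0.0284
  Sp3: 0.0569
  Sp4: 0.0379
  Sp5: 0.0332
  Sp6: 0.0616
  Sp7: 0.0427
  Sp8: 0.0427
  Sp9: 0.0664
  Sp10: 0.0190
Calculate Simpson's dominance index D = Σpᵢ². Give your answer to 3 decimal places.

0.392

D = 0.6112² + 0.0284² + 0.0569² + 0.0379² + 0.0332² + 0.0616² + 0.0427² + 0.0427² + 0.0664² + 0.019² = 0.37357 + 0.00081 + 0.00324 + 0.00144 + 0.00110 + 0.00379 + 0.00182 + 0.00182 + 0.00441 + 0.00036 = 0.39236 (working shown to 5 dp, full precision carried).
To 3 decimal places, D = 0.392.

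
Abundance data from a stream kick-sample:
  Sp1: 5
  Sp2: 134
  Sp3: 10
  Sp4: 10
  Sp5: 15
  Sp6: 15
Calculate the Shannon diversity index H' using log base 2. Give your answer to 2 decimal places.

Total N = 5+134+10+10+15+15 = 189, so the proportions are 0.0265, 0.709, 0.0529, 0.0529, 0.0794, 0.0794 (working shown to 4 dp, full precision carried).
Each pᵢ log₂ pᵢ term: 0.0265×(-5.2403)=-0.1386, 0.709×(-0.4962)=-0.3518, 0.0529×(-4.2403)=-0.2244, 0.0529×(-4.2403)=-0.2244, 0.0794×(-3.6554)=-0.2901, 0.0794×(-3.6554)=-0.2901.
Sum = -1.5193, so H' = 1.52.

1.52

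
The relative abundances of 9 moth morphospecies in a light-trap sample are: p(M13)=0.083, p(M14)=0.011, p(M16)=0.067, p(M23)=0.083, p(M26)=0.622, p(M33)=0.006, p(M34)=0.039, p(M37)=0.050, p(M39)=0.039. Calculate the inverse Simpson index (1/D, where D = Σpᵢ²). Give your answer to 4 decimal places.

D = 0.083² + 0.011² + 0.067² + 0.083² + 0.622² + 0.006² + 0.039² + 0.05² + 0.039² = 0.0068890 + 0.0001210 + 0.0044890 + 0.0068890 + 0.3868840 + 0.0000360 + 0.0015210 + 0.0025000 + 0.0015210 = 0.4108500 (working shown to 7 dp, full precision carried).
So 1/D = 2.433978, i.e. 2.4340 to 4 decimal places.

2.4340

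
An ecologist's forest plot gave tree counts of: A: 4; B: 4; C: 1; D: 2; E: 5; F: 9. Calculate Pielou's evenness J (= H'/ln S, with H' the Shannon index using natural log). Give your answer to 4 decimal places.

0.8968

Total N = 4+4+1+2+5+9 = 25, so the proportions are 0.16, 0.16, 0.04, 0.08, 0.2, 0.36 (working shown to 6 dp, full precision carried).
H' = −Σ pᵢ ln pᵢ = −((-0.293213) + (-0.293213) + (-0.128755) + (-0.202058) + (-0.321888) + (-0.367794)) = 1.606921.
With S = 6 species, ln S = 1.791759, so J = 1.606921/1.791759 = 0.896840, i.e. 0.8968 to 4 decimal places.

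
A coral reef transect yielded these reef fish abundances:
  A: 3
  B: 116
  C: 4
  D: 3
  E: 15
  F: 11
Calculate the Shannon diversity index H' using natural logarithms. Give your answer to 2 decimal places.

0.88

Total N = 3+116+4+3+15+11 = 152, so the proportions are 0.0197, 0.7632, 0.0263, 0.0197, 0.0987, 0.0724 (working shown to 4 dp, full precision carried).
Each pᵢ ln pᵢ term: 0.0197×(-3.9253)=-0.0775, 0.7632×(-0.2703)=-0.2063, 0.0263×(-3.6376)=-0.0957, 0.0197×(-3.9253)=-0.0775, 0.0987×(-2.3158)=-0.2285, 0.0724×(-2.6260)=-0.1900.
Sum = -0.8755, so H' = 0.88.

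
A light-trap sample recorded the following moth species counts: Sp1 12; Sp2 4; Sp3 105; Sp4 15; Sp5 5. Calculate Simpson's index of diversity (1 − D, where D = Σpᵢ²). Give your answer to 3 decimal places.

0.425

Total N = 12+4+105+15+5 = 141, so the proportions are 0.08511, 0.02837, 0.74468, 0.10638, 0.03546 (working shown to 5 dp, full precision carried).
D = 0.08511² + 0.02837² + 0.74468² + 0.10638² + 0.03546² = 0.00724 + 0.00080 + 0.55455 + 0.01132 + 0.00126 = 0.57517.
So 1 − D = 0.42483, i.e. 0.425 to 3 decimal places.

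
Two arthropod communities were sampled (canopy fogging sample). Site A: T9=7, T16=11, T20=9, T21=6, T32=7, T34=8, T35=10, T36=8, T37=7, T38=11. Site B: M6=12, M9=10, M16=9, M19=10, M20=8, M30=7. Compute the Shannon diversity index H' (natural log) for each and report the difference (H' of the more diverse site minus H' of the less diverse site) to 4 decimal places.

Site A: N=84, proportions 0.083333, 0.130952, 0.107143, 0.071429, 0.083333, 0.095238, 0.119048, 0.095238, 0.083333, 0.130952, giving H' = 2.282718 (working shown to 6 dp, full precision carried).
Site B: N=56, proportions 0.214286, 0.178571, 0.160714, 0.178571, 0.142857, 0.125, giving H' = 1.777093.
Difference = |2.282718 − 1.777093| = 0.505625, i.e. 0.5056 to 4 decimal places.

0.5056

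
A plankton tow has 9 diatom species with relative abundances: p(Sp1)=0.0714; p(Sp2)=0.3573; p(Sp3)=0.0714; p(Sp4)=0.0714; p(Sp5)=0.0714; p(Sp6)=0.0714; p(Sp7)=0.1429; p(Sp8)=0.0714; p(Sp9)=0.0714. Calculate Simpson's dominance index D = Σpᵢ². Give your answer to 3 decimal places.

D = 0.0714² + 0.3573² + 0.0714² + 0.0714² + 0.0714² + 0.0714² + 0.1429² + 0.0714² + 0.0714² = 0.00510 + 0.12766 + 0.00510 + 0.00510 + 0.00510 + 0.00510 + 0.02042 + 0.00510 + 0.00510 = 0.18377 (working shown to 5 dp, full precision carried).
To 3 decimal places, D = 0.184.

0.184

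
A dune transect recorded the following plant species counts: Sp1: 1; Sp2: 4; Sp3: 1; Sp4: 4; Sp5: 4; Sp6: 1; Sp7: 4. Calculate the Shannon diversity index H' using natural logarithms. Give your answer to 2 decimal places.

Total N = 1+4+1+4+4+1+4 = 19, so the proportions are 0.0526, 0.2105, 0.0526, 0.2105, 0.2105, 0.0526, 0.2105 (working shown to 4 dp, full precision carried).
Each pᵢ ln pᵢ term: 0.0526×(-2.9444)=-0.1550, 0.2105×(-1.5581)=-0.3280, 0.0526×(-2.9444)=-0.1550, 0.2105×(-1.5581)=-0.3280, 0.2105×(-1.5581)=-0.3280, 0.0526×(-2.9444)=-0.1550, 0.2105×(-1.5581)=-0.3280.
Sum = -1.7770, so H' = 1.78.

1.78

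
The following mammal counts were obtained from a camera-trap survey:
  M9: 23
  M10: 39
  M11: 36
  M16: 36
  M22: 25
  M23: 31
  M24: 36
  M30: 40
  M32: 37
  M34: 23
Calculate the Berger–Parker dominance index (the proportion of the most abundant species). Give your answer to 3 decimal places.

0.123

Total N = 23+39+36+36+25+31+36+40+37+23 = 326, so the proportions are 0.07055, 0.11963, 0.11043, 0.11043, 0.07669, 0.09509, 0.11043, 0.1227, 0.1135, 0.07055 (working shown to 5 dp, full precision carried).
The largest proportion is 0.1227, i.e. d = 0.123 to 3 decimal places.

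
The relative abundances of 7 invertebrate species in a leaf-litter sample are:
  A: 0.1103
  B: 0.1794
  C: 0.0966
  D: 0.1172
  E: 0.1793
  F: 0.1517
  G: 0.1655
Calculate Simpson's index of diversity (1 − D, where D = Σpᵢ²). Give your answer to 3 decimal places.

0.850

D = 0.1103² + 0.1794² + 0.0966² + 0.1172² + 0.1793² + 0.1517² + 0.1655² = 0.01217 + 0.03218 + 0.00933 + 0.01374 + 0.03215 + 0.02301 + 0.02739 = 0.14997 (working shown to 5 dp, full precision carried).
So 1 − D = 0.85003, i.e. 0.850 to 3 decimal places.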